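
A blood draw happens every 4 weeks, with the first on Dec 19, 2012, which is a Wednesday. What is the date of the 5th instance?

Apr 10, 2013

The 5th occurrence is 4 intervals after the first: 4 × 28 = 112 days after Dec 19, 2012.
Dec has 31 days — 12 days to the end of Dec leaves 100.
Jan has 31 days (69 left).
Feb has 28 days (41 left).
Mar has 31 days (10 left).
10 days into Apr → Apr 10, 2013.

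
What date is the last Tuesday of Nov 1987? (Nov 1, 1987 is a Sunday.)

Nov 1987 begins on a Sunday, so the first Tuesday is Nov 3 (2 days later).
Nov 1987 has 30 days. Adding weeks: 3, 10, 17, 24 — the last one ≤ 30 is the 24th.

Nov 24, 1987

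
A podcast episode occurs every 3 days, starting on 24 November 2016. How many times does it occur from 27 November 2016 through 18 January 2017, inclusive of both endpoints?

Occurrences land 3·i days after 24 November 2016 for i = 0, 1, 2, …
27 November 2016 is 3 days after the start; 3 ÷ 3 = 1 remainder 0. First occurrence in the window: #2 on 27 November 2016 (1×3 = 3 days in).
18 January 2017 is 55 days after the start; 55 ÷ 3 = 18 remainder 1. Last occurrence in the window: #19 on 17 January 2017.
Occurrences #2 through #19: 18 in total.

18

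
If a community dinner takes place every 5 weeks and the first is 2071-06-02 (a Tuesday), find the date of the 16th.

The 16th occurrence is 15 intervals after the first: 15 × 35 = 525 days after 2071-06-02.
June has 30 days — 28 days to the end of June leaves 497.
From end of June to end of 2071 is 184 days (313 left).
January has 31 days (282 left).
February has 29 days (253 left).
March has 31 days (222 left).
April has 30 days (192 left).
May has 31 days (161 left).
June has 30 days (131 left).
July has 31 days (100 left).
August has 31 days (69 left).
September has 30 days (39 left).
October has 31 days (8 left).
8 days into November → 2072-11-08.

2072-11-08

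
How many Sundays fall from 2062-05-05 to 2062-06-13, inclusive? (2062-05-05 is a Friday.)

2062-05-05 is a Friday; the first Sunday on or after it is 2062-05-07 (2 days later).
From 2062-05-07 to 2062-06-13: 24 + 13 = 37 days (rest of May, June).
37 ÷ 7 = 5 full weeks with remainder 2, so 5 more Sundays after the first → 6.

6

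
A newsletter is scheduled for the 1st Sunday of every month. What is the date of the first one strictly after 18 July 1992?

July 1992 starts on a Wednesday, so its 1st Sunday is 5 July 1992 (4 days in).
That is not after 18 July 1992, so look at August 1992.
August 1992 starts on a Saturday, so its 1st Sunday is 2 August 1992 (1 day in).

2 August 1992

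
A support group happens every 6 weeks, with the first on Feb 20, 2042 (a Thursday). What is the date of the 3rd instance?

The 3rd occurrence is 2 intervals after the first: 2 × 42 = 84 days after Feb 20, 2042.
Feb has 28 days — 8 days to the end of Feb leaves 76.
Mar has 31 days (45 left).
Apr has 30 days (15 left).
15 days into May → May 15, 2042.

May 15, 2042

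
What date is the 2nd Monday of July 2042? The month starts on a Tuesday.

2042-07-14

July 2042 begins on a Tuesday, so the first Monday is July 7 (6 days later).
The 2nd Monday is 1 weeks later: 7 + 7 = 14.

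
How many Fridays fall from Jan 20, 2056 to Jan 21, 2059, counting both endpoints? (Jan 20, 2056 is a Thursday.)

Jan 20, 2056 is a Thursday; the first Friday on or after it is Jan 21, 2056 (1 day later).
From Jan 21, 2056 to Jan 21, 2059: 345 + 365 + 365 + 21 = 1096 days (rest of 2056, 2057, 2058, to Jan 21, 2059 in 2059).
1096 ÷ 7 = 156 full weeks with remainder 4, so 156 more Fridays after the first → 157.

157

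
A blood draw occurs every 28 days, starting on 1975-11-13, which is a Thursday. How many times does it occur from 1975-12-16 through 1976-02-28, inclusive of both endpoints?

Occurrences land 28·i days after 1975-11-13 for i = 0, 1, 2, …
1975-12-16 is 33 days after the start; 33 ÷ 28 = 1 remainder 5; since the remainder is 5, round up to i = 2. First occurrence in the window: #3 on 1976-01-08 (2×28 = 56 days in).
1976-02-28 is 107 days after the start; 107 ÷ 28 = 3 remainder 23. Last occurrence in the window: #4 on 1976-02-05.
Occurrences #3 through #4: 2 in total.

2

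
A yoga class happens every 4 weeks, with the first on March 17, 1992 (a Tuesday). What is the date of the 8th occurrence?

The 8th occurrence is 7 intervals after the first: 7 × 28 = 196 days after March 17, 1992.
March has 31 days — 14 days to the end of March leaves 182.
April has 30 days (152 left).
May has 31 days (121 left).
June has 30 days (91 left).
July has 31 days (60 left).
August has 31 days (29 left).
29 days into September → September 29, 1992.

September 29, 1992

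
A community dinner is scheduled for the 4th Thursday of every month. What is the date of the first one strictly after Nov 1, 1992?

Nov 1992 starts on a Sunday; its first Thursday is the 5th, so the 4th Thursday is the 26th — Nov 26, 1992.
Nov 26, 1992 is after Nov 1, 1992, so that is the next one.

Nov 26, 1992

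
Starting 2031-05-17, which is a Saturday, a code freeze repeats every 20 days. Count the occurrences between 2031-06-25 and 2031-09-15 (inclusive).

Occurrences land 20·i days after 2031-05-17 for i = 0, 1, 2, …
2031-06-25 is 39 days after the start; 39 ÷ 20 = 1 remainder 19; since the remainder is 19, round up to i = 2. First occurrence in the window: #3 on 2031-06-26 (2×20 = 40 days in).
2031-09-15 is 121 days after the start; 121 ÷ 20 = 6 remainder 1. Last occurrence in the window: #7 on 2031-09-14.
Occurrences #3 through #7: 5 in total.

5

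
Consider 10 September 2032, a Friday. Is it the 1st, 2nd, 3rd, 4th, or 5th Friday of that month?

2nd

Day 10 falls in week ⌈10/7⌉ of the month.
Days 1–7 hold the 1st Friday, 8–14 the 2nd, 15–21 the 3rd, 22–28 the 4th, 29–31 the 5th.
10 is in the range for the 2nd.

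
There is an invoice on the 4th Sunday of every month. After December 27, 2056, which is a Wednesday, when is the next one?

January 28, 2057

December 2056 starts on a Friday; its first Sunday is the 3rd, so the 4th Sunday is the 24th — December 24, 2056.
That is not after December 27, 2056, so look at January 2057.
January 2057 starts on a Monday; its first Sunday is the 7th, so the 4th Sunday is the 28th — January 28, 2057.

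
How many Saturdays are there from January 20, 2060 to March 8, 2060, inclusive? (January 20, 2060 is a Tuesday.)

January 20, 2060 is a Tuesday; the first Saturday on or after it is January 24, 2060 (4 days later).
From January 24, 2060 to March 8, 2060: 7 + 29 + 8 = 44 days (rest of January, February, March).
44 ÷ 7 = 6 full weeks with remainder 2, so 6 more Saturdays after the first → 7.

7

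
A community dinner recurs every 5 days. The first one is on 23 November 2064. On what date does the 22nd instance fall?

The 22nd occurrence is 21 intervals after the first: 21 × 5 = 105 days after 23 November 2064.
November has 30 days — 7 days to the end of November leaves 98.
December has 31 days (67 left).
January has 31 days (36 left).
February has 28 days (8 left).
8 days into March → 8 March 2065.

8 March 2065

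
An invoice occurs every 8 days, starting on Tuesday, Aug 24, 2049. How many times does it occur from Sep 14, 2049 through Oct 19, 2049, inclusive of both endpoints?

5

Occurrences land 8·i days after Aug 24, 2049 for i = 0, 1, 2, …
Sep 14, 2049 is 21 days after the start; 21 ÷ 8 = 2 remainder 5; since the remainder is 5, round up to i = 3. First occurrence in the window: #4 on Sep 17, 2049 (3×8 = 24 days in).
Oct 19, 2049 is 56 days after the start; 56 ÷ 8 = 7 remainder 0. Last occurrence in the window: #8 on Oct 19, 2049.
Occurrences #4 through #8: 5 in total.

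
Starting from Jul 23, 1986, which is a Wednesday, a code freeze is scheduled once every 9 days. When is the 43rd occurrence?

Aug 5, 1987

The 43rd occurrence is 42 intervals after the first: 42 × 9 = 378 days after Jul 23, 1986.
Jul has 31 days — 8 days to the end of Jul leaves 370.
Aug has 31 days (339 left).
Sep has 30 days (309 left).
Oct has 31 days (278 left).
Nov has 30 days (248 left).
Dec has 31 days (217 left).
Jan has 31 days (186 left).
Feb has 28 days (158 left).
Mar has 31 days (127 left).
Apr has 30 days (97 left).
May has 31 days (66 left).
Jun has 30 days (36 left).
Jul has 31 days (5 left).
5 days into Aug → Aug 5, 1987.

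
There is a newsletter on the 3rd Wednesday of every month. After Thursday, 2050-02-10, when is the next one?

2050-02-16

February 2050 starts on a Tuesday; its first Wednesday is the 2nd, so the 3rd Wednesday is the 16th — 2050-02-16.
2050-02-16 is after 2050-02-10, so that is the next one.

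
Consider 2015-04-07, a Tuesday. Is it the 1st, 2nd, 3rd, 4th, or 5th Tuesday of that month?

Day 7 falls in week ⌈7/7⌉ of the month.
Days 1–7 hold the 1st Tuesday, 8–14 the 2nd, 15–21 the 3rd, 22–28 the 4th, 29–31 the 5th.
7 is in the range for the 1st.

1st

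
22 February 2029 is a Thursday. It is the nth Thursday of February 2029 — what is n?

Day 22 falls in week ⌈22/7⌉ of the month.
Days 1–7 hold the 1st Thursday, 8–14 the 2nd, 15–21 the 3rd, 22–28 the 4th, 29–31 the 5th.
22 is in the range for the 4th.

4th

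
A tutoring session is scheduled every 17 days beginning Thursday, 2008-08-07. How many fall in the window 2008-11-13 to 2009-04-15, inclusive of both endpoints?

Occurrences land 17·i days after 2008-08-07 for i = 0, 1, 2, …
2008-11-13 is 98 days after the start; 98 ÷ 17 = 5 remainder 13; since the remainder is 13, round up to i = 6. First occurrence in the window: #7 on 2008-11-17 (6×17 = 102 days in).
2009-04-15 is 251 days after the start; 251 ÷ 17 = 14 remainder 13. Last occurrence in the window: #15 on 2009-04-02.
Occurrences #7 through #15: 9 in total.

9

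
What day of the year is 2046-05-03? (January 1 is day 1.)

Days in months before May: 31 + 28 + 31 + 30 = 120.
Plus 3 days into May → day 123.

123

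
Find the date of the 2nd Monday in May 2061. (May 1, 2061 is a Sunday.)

May 2061 begins on a Sunday, so the first Monday is May 2 (1 day later).
The 2nd Monday is 1 weeks later: 2 + 7 = 9.

May 9, 2061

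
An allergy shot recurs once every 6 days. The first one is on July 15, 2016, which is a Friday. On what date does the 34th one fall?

The 34th occurrence is 33 intervals after the first: 33 × 6 = 198 days after July 15, 2016.
July has 31 days — 16 days to the end of July leaves 182.
August has 31 days (151 left).
September has 30 days (121 left).
October has 31 days (90 left).
November has 30 days (60 left).
December has 31 days (29 left).
29 days into January → January 29, 2017.

January 29, 2017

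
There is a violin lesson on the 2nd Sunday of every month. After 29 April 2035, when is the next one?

April 2035 starts on a Sunday; its first Sunday is the 1st, so the 2nd Sunday is the 8th — 8 April 2035.
That is not after 29 April 2035, so look at May 2035.
May 2035 starts on a Tuesday; its first Sunday is the 6th, so the 2nd Sunday is the 13th — 13 May 2035.

13 May 2035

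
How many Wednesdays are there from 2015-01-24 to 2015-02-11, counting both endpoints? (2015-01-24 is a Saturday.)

2015-01-24 is a Saturday; the first Wednesday on or after it is 2015-01-28 (4 days later).
From 2015-01-28 to 2015-02-11: 3 + 11 = 14 days (rest of January, February).
14 ÷ 7 = 2 full weeks with remainder 0, so 2 more Wednesdays after the first → 3.

3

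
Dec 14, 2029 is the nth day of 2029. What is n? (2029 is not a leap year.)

348

Days in months before Dec: 31 + 28 + 31 + 30 + 31 + 30 + 31 + 31 + 30 + 31 + 30 = 334.
Plus 14 days into Dec → day 348.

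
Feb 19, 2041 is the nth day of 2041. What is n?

Days in months before Feb: 31 = 31.
Plus 19 days into Feb → day 50.

50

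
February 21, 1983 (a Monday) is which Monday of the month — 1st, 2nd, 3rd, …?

Day 21 falls in week ⌈21/7⌉ of the month.
Days 1–7 hold the 1st Monday, 8–14 the 2nd, 15–21 the 3rd, 22–28 the 4th, 29–31 the 5th.
21 is in the range for the 3rd.

3rd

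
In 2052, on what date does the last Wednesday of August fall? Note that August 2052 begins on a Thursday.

August 2052 begins on a Thursday, so the first Wednesday is August 7 (6 days later).
August 2052 has 31 days. Adding weeks: 7, 14, 21, 28 — the last one ≤ 31 is the 28th.

2052-08-28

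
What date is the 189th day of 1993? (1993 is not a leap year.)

Jan has 31 days (189 − 31 = 158 remain).
Feb has 28 days (158 − 28 = 130 remain).
Mar has 31 days (130 − 31 = 99 remain).
Apr has 30 days (99 − 30 = 69 remain).
May has 31 days (69 − 31 = 38 remain).
Jun has 30 days (38 − 30 = 8 remain).
8 into Jul → Jul 8.

Jul 8, 1993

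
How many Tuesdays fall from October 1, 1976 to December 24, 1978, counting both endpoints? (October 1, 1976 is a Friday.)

October 1, 1976 is a Friday; the first Tuesday on or after it is October 5, 1976 (4 days later).
From October 5, 1976 to December 24, 1978: 87 + 365 + 358 = 810 days (rest of 1976, 1977, to December 24, 1978 in 1978).
810 ÷ 7 = 115 full weeks with remainder 5, so 115 more Tuesdays after the first → 116.

116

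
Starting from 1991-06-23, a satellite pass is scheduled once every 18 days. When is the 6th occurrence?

1991-09-21

The 6th occurrence is 5 intervals after the first: 5 × 18 = 90 days after 1991-06-23.
June has 30 days — 7 days to the end of June leaves 83.
July has 31 days (52 left).
August has 31 days (21 left).
21 days into September → 1991-09-21.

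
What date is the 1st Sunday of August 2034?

The first Sunday of August 2034 is August 6.

August 6, 2034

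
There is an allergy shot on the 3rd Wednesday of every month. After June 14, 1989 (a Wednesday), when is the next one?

June 1989 starts on a Thursday; its first Wednesday is the 7th, so the 3rd Wednesday is the 21st — June 21, 1989.
June 21, 1989 is after June 14, 1989, so that is the next one.

June 21, 1989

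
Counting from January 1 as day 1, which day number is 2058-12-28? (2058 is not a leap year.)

362

Days in months before December: 31 + 28 + 31 + 30 + 31 + 30 + 31 + 31 + 30 + 31 + 30 = 334.
Plus 28 days into December → day 362.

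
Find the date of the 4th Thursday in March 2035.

March 22, 2035

March 2035 begins on a Thursday, so the first Thursday is March 1.
The 4th Thursday is 3 weeks later: 1 + 21 = 22.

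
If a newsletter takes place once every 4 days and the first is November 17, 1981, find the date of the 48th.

May 24, 1982

The 48th occurrence is 47 intervals after the first: 47 × 4 = 188 days after November 17, 1981.
November has 30 days — 13 days to the end of November leaves 175.
December has 31 days (144 left).
January has 31 days (113 left).
February has 28 days (85 left).
March has 31 days (54 left).
April has 30 days (24 left).
24 days into May → May 24, 1982.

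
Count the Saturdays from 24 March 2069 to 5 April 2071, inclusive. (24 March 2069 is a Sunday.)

106

24 March 2069 is a Sunday; the first Saturday on or after it is 30 March 2069 (6 days later).
From 30 March 2069 to 5 April 2071: 276 + 365 + 95 = 736 days (rest of 2069, 2070, to 5 April 2071 in 2071).
736 ÷ 7 = 105 full weeks with remainder 1, so 105 more Saturdays after the first → 106.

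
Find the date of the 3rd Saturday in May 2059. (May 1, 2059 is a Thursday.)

May 17, 2059

May 2059 begins on a Thursday, so the first Saturday is May 3 (2 days later).
The 3rd Saturday is 2 weeks later: 3 + 14 = 17.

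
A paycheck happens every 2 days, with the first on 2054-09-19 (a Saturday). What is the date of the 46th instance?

The 46th occurrence is 45 intervals after the first: 45 × 2 = 90 days after 2054-09-19.
September has 30 days — 11 days to the end of September leaves 79.
October has 31 days (48 left).
November has 30 days (18 left).
18 days into December → 2054-12-18.

2054-12-18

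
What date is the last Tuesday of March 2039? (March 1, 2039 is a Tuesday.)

March 2039 begins on a Tuesday, so the first Tuesday is March 1.
March 2039 has 31 days. Adding weeks: 1, 8, 15, 22, 29 — the last one ≤ 31 is the 29th.

March 29, 2039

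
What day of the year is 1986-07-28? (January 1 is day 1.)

209

Days in months before July: 31 + 28 + 31 + 30 + 31 + 30 = 181.
Plus 28 days into July → day 209.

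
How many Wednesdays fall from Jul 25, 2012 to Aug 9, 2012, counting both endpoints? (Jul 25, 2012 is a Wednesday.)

3

Jul 25, 2012 is a Wednesday; the first Wednesday on or after it is Jul 25, 2012.
From Jul 25, 2012 to Aug 9, 2012: 6 + 9 = 15 days (rest of Jul, Aug).
15 ÷ 7 = 2 full weeks with remainder 1, so 2 more Wednesdays after the first → 3.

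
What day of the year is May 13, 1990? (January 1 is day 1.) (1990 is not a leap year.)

133

Days in months before May: 31 + 28 + 31 + 30 = 120.
Plus 13 days into May → day 133.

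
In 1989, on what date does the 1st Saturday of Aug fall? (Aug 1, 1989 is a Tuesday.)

Aug 1989 begins on a Tuesday, so the first Saturday is Aug 5 (4 days later).

Aug 5, 1989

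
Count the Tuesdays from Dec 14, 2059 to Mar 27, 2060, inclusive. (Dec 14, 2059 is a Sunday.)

Dec 14, 2059 is a Sunday; the first Tuesday on or after it is Dec 16, 2059 (2 days later).
From Dec 16, 2059 to Mar 27, 2060: 15 + 31 + 29 + 27 = 102 days (rest of Dec, Jan, Feb, Mar).
102 ÷ 7 = 14 full weeks with remainder 4, so 14 more Tuesdays after the first → 15.

15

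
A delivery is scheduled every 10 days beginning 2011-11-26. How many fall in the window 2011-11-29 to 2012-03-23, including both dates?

11

Occurrences land 10·i days after 2011-11-26 for i = 0, 1, 2, …
2011-11-29 is 3 days after the start; 3 ÷ 10 = 0 remainder 3; since the remainder is 3, round up to i = 1. First occurrence in the window: #2 on 2011-12-06 (1×10 = 10 days in).
2012-03-23 is 118 days after the start; 118 ÷ 10 = 11 remainder 8. Last occurrence in the window: #12 on 2012-03-15.
Occurrences #2 through #12: 11 in total.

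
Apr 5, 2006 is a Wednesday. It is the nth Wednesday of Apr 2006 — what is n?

1st

Day 5 falls in week ⌈5/7⌉ of the month.
Days 1–7 hold the 1st Wednesday, 8–14 the 2nd, 15–21 the 3rd, 22–28 the 4th, 29–31 the 5th.
5 is in the range for the 1st.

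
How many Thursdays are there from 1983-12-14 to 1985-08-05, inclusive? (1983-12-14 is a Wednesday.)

1983-12-14 is a Wednesday; the first Thursday on or after it is 1983-12-15 (1 day later).
From 1983-12-15 to 1985-08-05: 16 + 366 + 217 = 599 days (rest of 1983, 1984, to 1985-08-05 in 1985).
599 ÷ 7 = 85 full weeks with remainder 4, so 85 more Thursdays after the first → 86.

86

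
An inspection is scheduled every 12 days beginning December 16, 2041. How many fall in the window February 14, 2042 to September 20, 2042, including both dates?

19

Occurrences land 12·i days after December 16, 2041 for i = 0, 1, 2, …
February 14, 2042 is 60 days after the start; 60 ÷ 12 = 5 remainder 0. First occurrence in the window: #6 on February 14, 2042 (5×12 = 60 days in).
September 20, 2042 is 278 days after the start; 278 ÷ 12 = 23 remainder 2. Last occurrence in the window: #24 on September 18, 2042.
Occurrences #6 through #24: 19 in total.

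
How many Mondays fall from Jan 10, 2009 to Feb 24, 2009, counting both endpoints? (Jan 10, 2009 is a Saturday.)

7

Jan 10, 2009 is a Saturday; the first Monday on or after it is Jan 12, 2009 (2 days later).
From Jan 12, 2009 to Feb 24, 2009: 19 + 24 = 43 days (rest of Jan, Feb).
43 ÷ 7 = 6 full weeks with remainder 1, so 6 more Mondays after the first → 7.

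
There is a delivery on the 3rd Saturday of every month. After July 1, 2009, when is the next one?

July 18, 2009

July 2009 starts on a Wednesday; its first Saturday is the 4th, so the 3rd Saturday is the 18th — July 18, 2009.
July 18, 2009 is after July 1, 2009, so that is the next one.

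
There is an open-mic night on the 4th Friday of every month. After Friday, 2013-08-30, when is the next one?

August 2013 starts on a Thursday; its first Friday is the 2nd, so the 4th Friday is the 23rd — 2013-08-23.
That is not after 2013-08-30, so look at September 2013.
September 2013 starts on a Sunday; its first Friday is the 6th, so the 4th Friday is the 27th — 2013-09-27.

2013-09-27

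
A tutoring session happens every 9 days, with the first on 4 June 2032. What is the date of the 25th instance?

6 January 2033

The 25th occurrence is 24 intervals after the first: 24 × 9 = 216 days after 4 June 2032.
June has 30 days — 26 days to the end of June leaves 190.
July has 31 days (159 left).
August has 31 days (128 left).
September has 30 days (98 left).
October has 31 days (67 left).
November has 30 days (37 left).
December has 31 days (6 left).
6 days into January → 6 January 2033.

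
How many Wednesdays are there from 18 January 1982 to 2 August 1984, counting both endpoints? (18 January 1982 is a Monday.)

18 January 1982 is a Monday; the first Wednesday on or after it is 20 January 1982 (2 days later).
From 20 January 1982 to 2 August 1984: 345 + 365 + 215 = 925 days (rest of 1982, 1983, to 2 August 1984 in 1984).
925 ÷ 7 = 132 full weeks with remainder 1, so 132 more Wednesdays after the first → 133.

133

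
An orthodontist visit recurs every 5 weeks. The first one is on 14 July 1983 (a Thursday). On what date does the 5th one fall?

1 December 1983

The 5th occurrence is 4 intervals after the first: 4 × 35 = 140 days after 14 July 1983.
July has 31 days — 17 days to the end of July leaves 123.
August has 31 days (92 left).
September has 30 days (62 left).
October has 31 days (31 left).
November has 30 days (1 left).
1 day into December → 1 December 1983.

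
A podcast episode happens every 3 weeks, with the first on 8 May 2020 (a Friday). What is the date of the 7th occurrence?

The 7th occurrence is 6 intervals after the first: 6 × 21 = 126 days after 8 May 2020.
May has 31 days — 23 days to the end of May leaves 103.
June has 30 days (73 left).
July has 31 days (42 left).
August has 31 days (11 left).
11 days into September → 11 September 2020.

11 September 2020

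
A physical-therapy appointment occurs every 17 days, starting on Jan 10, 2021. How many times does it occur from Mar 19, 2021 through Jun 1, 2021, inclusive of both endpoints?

5

Occurrences land 17·i days after Jan 10, 2021 for i = 0, 1, 2, …
Mar 19, 2021 is 68 days after the start; 68 ÷ 17 = 4 remainder 0. First occurrence in the window: #5 on Mar 19, 2021 (4×17 = 68 days in).
Jun 1, 2021 is 142 days after the start; 142 ÷ 17 = 8 remainder 6. Last occurrence in the window: #9 on May 26, 2021.
Occurrences #5 through #9: 5 in total.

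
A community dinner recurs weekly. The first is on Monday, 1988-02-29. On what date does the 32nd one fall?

1988-10-03

The 32nd occurrence is 31 intervals after the first: 31 × 7 = 217 days after 1988-02-29.
February has 29 days — 0 days to the end of February leaves 217.
March has 31 days (186 left).
April has 30 days (156 left).
May has 31 days (125 left).
June has 30 days (95 left).
July has 31 days (64 left).
August has 31 days (33 left).
September has 30 days (3 left).
3 days into October → 1988-10-03.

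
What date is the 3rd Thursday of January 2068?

The first Thursday of January 2068 is January 5.
The 3rd Thursday is 2 weeks later: 5 + 14 = 19.

January 19, 2068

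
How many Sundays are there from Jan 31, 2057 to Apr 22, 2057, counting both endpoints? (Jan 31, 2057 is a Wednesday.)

Jan 31, 2057 is a Wednesday; the first Sunday on or after it is Feb 4, 2057 (4 days later).
From Feb 4, 2057 to Apr 22, 2057: 24 + 31 + 22 = 77 days (rest of Feb, Mar, Apr).
77 ÷ 7 = 11 full weeks with remainder 0, so 11 more Sundays after the first → 12.

12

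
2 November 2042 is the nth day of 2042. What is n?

Days in months before November: 31 + 28 + 31 + 30 + 31 + 30 + 31 + 31 + 30 + 31 = 304.
Plus 2 days into November → day 306.

306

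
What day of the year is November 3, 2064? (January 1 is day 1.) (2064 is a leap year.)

Days in months before November: 31 + 29 + 31 + 30 + 31 + 30 + 31 + 31 + 30 + 31 = 305.
Plus 3 days into November → day 308.

308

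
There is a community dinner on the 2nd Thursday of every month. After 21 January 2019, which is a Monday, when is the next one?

14 February 2019

January 2019 starts on a Tuesday; its first Thursday is the 3rd, so the 2nd Thursday is the 10th — 10 January 2019.
That is not after 21 January 2019, so look at February 2019.
February 2019 starts on a Friday; its first Thursday is the 7th, so the 2nd Thursday is the 14th — 14 February 2019.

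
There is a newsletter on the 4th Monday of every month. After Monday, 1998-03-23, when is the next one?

March 1998 starts on a Sunday; its first Monday is the 2nd, so the 4th Monday is the 23rd — 1998-03-23.
That is not after 1998-03-23, so look at April 1998.
April 1998 starts on a Wednesday; its first Monday is the 6th, so the 4th Monday is the 27th — 1998-04-27.

1998-04-27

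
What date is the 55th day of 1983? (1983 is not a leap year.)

Feb 24, 1983

Jan has 31 days (55 − 31 = 24 remain).
24 into Feb → Feb 24.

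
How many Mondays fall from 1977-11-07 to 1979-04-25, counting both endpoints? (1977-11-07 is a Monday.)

77

1977-11-07 is a Monday; the first Monday on or after it is 1977-11-07.
From 1977-11-07 to 1979-04-25: 54 + 365 + 115 = 534 days (rest of 1977, 1978, to 1979-04-25 in 1979).
534 ÷ 7 = 76 full weeks with remainder 2, so 76 more Mondays after the first → 77.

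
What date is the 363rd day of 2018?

January has 31 days (363 − 31 = 332 remain).
February has 28 days (332 − 28 = 304 remain).
March has 31 days (304 − 31 = 273 remain).
April has 30 days (273 − 30 = 243 remain).
May has 31 days (243 − 31 = 212 remain).
June has 30 days (212 − 30 = 182 remain).
July has 31 days (182 − 31 = 151 remain).
August has 31 days (151 − 31 = 120 remain).
September has 30 days (120 − 30 = 90 remain).
October has 31 days (90 − 31 = 59 remain).
November has 30 days (59 − 30 = 29 remain).
29 into December → December 29.

29 December 2018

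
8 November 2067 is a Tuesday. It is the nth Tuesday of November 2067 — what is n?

2nd

Day 8 falls in week ⌈8/7⌉ of the month.
Days 1–7 hold the 1st Tuesday, 8–14 the 2nd, 15–21 the 3rd, 22–28 the 4th, 29–31 the 5th.
8 is in the range for the 2nd.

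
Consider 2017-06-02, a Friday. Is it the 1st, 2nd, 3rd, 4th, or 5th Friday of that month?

1st

Day 2 falls in week ⌈2/7⌉ of the month.
Days 1–7 hold the 1st Friday, 8–14 the 2nd, 15–21 the 3rd, 22–28 the 4th, 29–31 the 5th.
2 is in the range for the 1st.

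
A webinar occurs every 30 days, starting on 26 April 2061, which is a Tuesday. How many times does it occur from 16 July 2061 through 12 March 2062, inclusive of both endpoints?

8

Occurrences land 30·i days after 26 April 2061 for i = 0, 1, 2, …
16 July 2061 is 81 days after the start; 81 ÷ 30 = 2 remainder 21; since the remainder is 21, round up to i = 3. First occurrence in the window: #4 on 25 July 2061 (3×30 = 90 days in).
12 March 2062 is 320 days after the start; 320 ÷ 30 = 10 remainder 20. Last occurrence in the window: #11 on 20 February 2062.
Occurrences #4 through #11: 8 in total.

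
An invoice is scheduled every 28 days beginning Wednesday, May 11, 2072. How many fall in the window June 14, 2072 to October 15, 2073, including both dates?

17

Occurrences land 28·i days after May 11, 2072 for i = 0, 1, 2, …
June 14, 2072 is 34 days after the start; 34 ÷ 28 = 1 remainder 6; since the remainder is 6, round up to i = 2. First occurrence in the window: #3 on July 6, 2072 (2×28 = 56 days in).
October 15, 2073 is 522 days after the start; 522 ÷ 28 = 18 remainder 18. Last occurrence in the window: #19 on September 27, 2073.
Occurrences #3 through #19: 17 in total.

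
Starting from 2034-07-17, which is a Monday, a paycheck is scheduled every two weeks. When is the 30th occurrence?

2035-08-27

The 30th occurrence is 29 intervals after the first: 29 × 14 = 406 days after 2034-07-17.
July has 31 days — 14 days to the end of July leaves 392.
August has 31 days (361 left).
September has 30 days (331 left).
October has 31 days (300 left).
November has 30 days (270 left).
December has 31 days (239 left).
January has 31 days (208 left).
February has 28 days (180 left).
March has 31 days (149 left).
April has 30 days (119 left).
May has 31 days (88 left).
June has 30 days (58 left).
July has 31 days (27 left).
27 days into August → 2035-08-27.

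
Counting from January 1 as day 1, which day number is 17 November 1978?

Days in months before November: 31 + 28 + 31 + 30 + 31 + 30 + 31 + 31 + 30 + 31 = 304.
Plus 17 days into November → day 321.

321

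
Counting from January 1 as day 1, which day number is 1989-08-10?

Days in months before August: 31 + 28 + 31 + 30 + 31 + 30 + 31 = 212.
Plus 10 days into August → day 222.

222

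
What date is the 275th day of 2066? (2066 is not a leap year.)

2 October 2066

January has 31 days (275 − 31 = 244 remain).
February has 28 days (244 − 28 = 216 remain).
March has 31 days (216 − 31 = 185 remain).
April has 30 days (185 − 30 = 155 remain).
May has 31 days (155 − 31 = 124 remain).
June has 30 days (124 − 30 = 94 remain).
July has 31 days (94 − 31 = 63 remain).
August has 31 days (63 − 31 = 32 remain).
September has 30 days (32 − 30 = 2 remain).
2 into October → October 2.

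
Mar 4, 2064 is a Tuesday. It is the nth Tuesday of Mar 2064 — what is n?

1st

Day 4 falls in week ⌈4/7⌉ of the month.
Days 1–7 hold the 1st Tuesday, 8–14 the 2nd, 15–21 the 3rd, 22–28 the 4th, 29–31 the 5th.
4 is in the range for the 1st.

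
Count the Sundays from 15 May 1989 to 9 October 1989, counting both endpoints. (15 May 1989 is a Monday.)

15 May 1989 is a Monday; the first Sunday on or after it is 21 May 1989 (6 days later).
From 21 May 1989 to 9 October 1989: 10 + 30 + 31 + 31 + 30 + 9 = 141 days (rest of May, June, July, August, September, October).
141 ÷ 7 = 20 full weeks with remainder 1, so 20 more Sundays after the first → 21.

21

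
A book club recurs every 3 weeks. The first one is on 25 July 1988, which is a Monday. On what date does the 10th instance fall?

30 January 1989

The 10th occurrence is 9 intervals after the first: 9 × 21 = 189 days after 25 July 1988.
July has 31 days — 6 days to the end of July leaves 183.
August has 31 days (152 left).
September has 30 days (122 left).
October has 31 days (91 left).
November has 30 days (61 left).
December has 31 days (30 left).
30 days into January → 30 January 1989.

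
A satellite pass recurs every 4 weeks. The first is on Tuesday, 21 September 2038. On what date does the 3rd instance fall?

The 3rd occurrence is 2 intervals after the first: 2 × 28 = 56 days after 21 September 2038.
September has 30 days — 9 days to the end of September leaves 47.
October has 31 days (16 left).
16 days into November → 16 November 2038.

16 November 2038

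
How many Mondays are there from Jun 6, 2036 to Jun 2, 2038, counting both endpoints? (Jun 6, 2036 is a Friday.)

104

Jun 6, 2036 is a Friday; the first Monday on or after it is Jun 9, 2036 (3 days later).
From Jun 9, 2036 to Jun 2, 2038: 205 + 365 + 153 = 723 days (rest of 2036, 2037, to Jun 2, 2038 in 2038).
723 ÷ 7 = 103 full weeks with remainder 2, so 103 more Mondays after the first → 104.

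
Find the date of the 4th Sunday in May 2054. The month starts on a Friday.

May 2054 begins on a Friday, so the first Sunday is May 3 (2 days later).
The 4th Sunday is 3 weeks later: 3 + 21 = 24.

2054-05-24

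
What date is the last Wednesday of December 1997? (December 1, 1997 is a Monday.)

December 1997 begins on a Monday, so the first Wednesday is December 3 (2 days later).
December 1997 has 31 days. Adding weeks: 3, 10, 17, 24, 31 — the last one ≤ 31 is the 31st.

1997-12-31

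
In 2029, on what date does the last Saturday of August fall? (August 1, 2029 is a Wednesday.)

August 2029 begins on a Wednesday, so the first Saturday is August 4 (3 days later).
August 2029 has 31 days. Adding weeks: 4, 11, 18, 25 — the last one ≤ 31 is the 25th.

2029-08-25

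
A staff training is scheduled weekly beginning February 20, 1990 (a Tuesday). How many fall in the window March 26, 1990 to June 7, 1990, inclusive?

11

Occurrences land 7·i days after February 20, 1990 for i = 0, 1, 2, …
March 26, 1990 is 34 days after the start; 34 ÷ 7 = 4 remainder 6; since the remainder is 6, round up to i = 5. First occurrence in the window: #6 on March 27, 1990 (5×7 = 35 days in).
June 7, 1990 is 107 days after the start; 107 ÷ 7 = 15 remainder 2. Last occurrence in the window: #16 on June 5, 1990.
Occurrences #6 through #16: 11 in total.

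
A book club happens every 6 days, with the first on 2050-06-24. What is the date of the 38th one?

The 38th occurrence is 37 intervals after the first: 37 × 6 = 222 days after 2050-06-24.
June has 30 days — 6 days to the end of June leaves 216.
July has 31 days (185 left).
August has 31 days (154 left).
September has 30 days (124 left).
October has 31 days (93 left).
November has 30 days (63 left).
December has 31 days (32 left).
January has 31 days (1 left).
1 day into February → 2051-02-01.

2051-02-01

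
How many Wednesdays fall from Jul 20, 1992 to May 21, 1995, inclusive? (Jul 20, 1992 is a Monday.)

Jul 20, 1992 is a Monday; the first Wednesday on or after it is Jul 22, 1992 (2 days later).
From Jul 22, 1992 to May 21, 1995: 162 + 365 + 365 + 141 = 1033 days (rest of 1992, 1993, 1994, to May 21, 1995 in 1995).
1033 ÷ 7 = 147 full weeks with remainder 4, so 147 more Wednesdays after the first → 148.

148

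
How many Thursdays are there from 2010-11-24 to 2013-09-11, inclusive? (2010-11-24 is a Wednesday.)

2010-11-24 is a Wednesday; the first Thursday on or after it is 2010-11-25 (1 day later).
From 2010-11-25 to 2013-09-11: 36 + 365 + 366 + 254 = 1021 days (rest of 2010, 2011, 2012, to 2013-09-11 in 2013).
1021 ÷ 7 = 145 full weeks with remainder 6, so 145 more Thursdays after the first → 146.

146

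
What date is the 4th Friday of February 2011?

February 2011 begins on a Tuesday, so the first Friday is February 4 (3 days later).
The 4th Friday is 3 weeks later: 4 + 21 = 25.

February 25, 2011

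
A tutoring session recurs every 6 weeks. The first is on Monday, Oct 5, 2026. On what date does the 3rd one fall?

Dec 28, 2026

The 3rd occurrence is 2 intervals after the first: 2 × 42 = 84 days after Oct 5, 2026.
Oct has 31 days — 26 days to the end of Oct leaves 58.
Nov has 30 days (28 left).
28 days into Dec → Dec 28, 2026.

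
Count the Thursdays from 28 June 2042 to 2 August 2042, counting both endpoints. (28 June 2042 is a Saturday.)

28 June 2042 is a Saturday; the first Thursday on or after it is 3 July 2042 (5 days later).
From 3 July 2042 to 2 August 2042: 28 + 2 = 30 days (rest of July, August).
30 ÷ 7 = 4 full weeks with remainder 2, so 4 more Thursdays after the first → 5.

5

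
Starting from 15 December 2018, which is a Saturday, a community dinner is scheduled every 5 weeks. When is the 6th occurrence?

8 June 2019

The 6th occurrence is 5 intervals after the first: 5 × 35 = 175 days after 15 December 2018.
December has 31 days — 16 days to the end of December leaves 159.
January has 31 days (128 left).
February has 28 days (100 left).
March has 31 days (69 left).
April has 30 days (39 left).
May has 31 days (8 left).
8 days into June → 8 June 2019.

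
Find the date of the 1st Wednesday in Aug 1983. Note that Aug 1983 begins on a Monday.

Aug 3, 1983

Aug 1983 begins on a Monday, so the first Wednesday is Aug 3 (2 days later).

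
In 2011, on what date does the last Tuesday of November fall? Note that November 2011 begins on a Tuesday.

November 2011 begins on a Tuesday, so the first Tuesday is November 1.
November 2011 has 30 days. Adding weeks: 1, 8, 15, 22, 29 — the last one ≤ 30 is the 29th.

November 29, 2011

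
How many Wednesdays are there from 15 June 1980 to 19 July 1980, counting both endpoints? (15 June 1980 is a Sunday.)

5

15 June 1980 is a Sunday; the first Wednesday on or after it is 18 June 1980 (3 days later).
From 18 June 1980 to 19 July 1980: 12 + 19 = 31 days (rest of June, July).
31 ÷ 7 = 4 full weeks with remainder 3, so 4 more Wednesdays after the first → 5.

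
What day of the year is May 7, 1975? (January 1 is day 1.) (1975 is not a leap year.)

127

Days in months before May: 31 + 28 + 31 + 30 = 120.
Plus 7 days into May → day 127.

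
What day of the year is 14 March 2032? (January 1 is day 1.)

Days in months before March: 31 + 29 = 60.
Plus 14 days into March → day 74.

74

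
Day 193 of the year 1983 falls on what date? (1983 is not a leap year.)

1983-07-12

January has 31 days (193 − 31 = 162 remain).
February has 28 days (162 − 28 = 134 remain).
March has 31 days (134 − 31 = 103 remain).
April has 30 days (103 − 30 = 73 remain).
May has 31 days (73 − 31 = 42 remain).
June has 30 days (42 − 30 = 12 remain).
12 into July → July 12.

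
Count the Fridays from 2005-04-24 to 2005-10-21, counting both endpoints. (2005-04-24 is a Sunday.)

26

2005-04-24 is a Sunday; the first Friday on or after it is 2005-04-29 (5 days later).
From 2005-04-29 to 2005-10-21: 1 + 31 + 30 + 31 + 31 + 30 + 21 = 175 days (rest of April, May, June, July, August, September, October).
175 ÷ 7 = 25 full weeks with remainder 0, so 25 more Fridays after the first → 26.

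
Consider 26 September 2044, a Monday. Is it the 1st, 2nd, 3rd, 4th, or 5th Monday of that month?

Day 26 falls in week ⌈26/7⌉ of the month.
Days 1–7 hold the 1st Monday, 8–14 the 2nd, 15–21 the 3rd, 22–28 the 4th, 29–31 the 5th.
26 is in the range for the 4th.

4th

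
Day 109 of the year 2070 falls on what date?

January has 31 days (109 − 31 = 78 remain).
February has 28 days (78 − 28 = 50 remain).
March has 31 days (50 − 31 = 19 remain).
19 into April → April 19.

19 April 2070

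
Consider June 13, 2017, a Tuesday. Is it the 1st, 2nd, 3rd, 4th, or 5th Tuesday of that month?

2nd

Day 13 falls in week ⌈13/7⌉ of the month.
Days 1–7 hold the 1st Tuesday, 8–14 the 2nd, 15–21 the 3rd, 22–28 the 4th, 29–31 the 5th.
13 is in the range for the 2nd.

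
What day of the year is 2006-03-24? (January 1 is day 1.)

Days in months before March: 31 + 28 = 59.
Plus 24 days into March → day 83.

83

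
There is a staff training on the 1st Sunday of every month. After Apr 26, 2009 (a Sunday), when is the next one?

Apr 2009 starts on a Wednesday, so its 1st Sunday is Apr 5, 2009 (4 days in).
That is not after Apr 26, 2009, so look at May 2009.
May 2009 starts on a Friday, so its 1st Sunday is May 3, 2009 (2 days in).

May 3, 2009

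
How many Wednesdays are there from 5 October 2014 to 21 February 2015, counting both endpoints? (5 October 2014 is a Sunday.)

20

5 October 2014 is a Sunday; the first Wednesday on or after it is 8 October 2014 (3 days later).
From 8 October 2014 to 21 February 2015: 23 + 30 + 31 + 31 + 21 = 136 days (rest of October, November, December, January, February).
136 ÷ 7 = 19 full weeks with remainder 3, so 19 more Wednesdays after the first → 20.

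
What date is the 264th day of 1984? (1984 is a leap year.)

20 September 1984

January has 31 days (264 − 31 = 233 remain).
February has 29 days (233 − 29 = 204 remain).
March has 31 days (204 − 31 = 173 remain).
April has 30 days (173 − 30 = 143 remain).
May has 31 days (143 − 31 = 112 remain).
June has 30 days (112 − 30 = 82 remain).
July has 31 days (82 − 31 = 51 remain).
August has 31 days (51 − 31 = 20 remain).
20 into September → September 20.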